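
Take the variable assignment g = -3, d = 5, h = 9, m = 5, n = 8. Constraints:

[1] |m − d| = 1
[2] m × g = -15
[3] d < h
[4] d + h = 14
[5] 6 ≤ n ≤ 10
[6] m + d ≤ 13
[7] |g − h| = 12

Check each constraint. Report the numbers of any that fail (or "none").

[1] |5 − 5| = 0, not 1 — fails.
[2] m × g = 5 × (-3) = -15 — holds.
[3] d = 5, h = 9; 5 < 9 — holds.
[4] d + h = 5 + 9 = 14 — holds.
[5] n = 8 lies in [6, 10] — holds.
[6] m + d = 5 + 5 = 10; 10 ≤ 13 — holds.
[7] |-3 − 9| = 12 — holds.

The assignment fails constraint 1.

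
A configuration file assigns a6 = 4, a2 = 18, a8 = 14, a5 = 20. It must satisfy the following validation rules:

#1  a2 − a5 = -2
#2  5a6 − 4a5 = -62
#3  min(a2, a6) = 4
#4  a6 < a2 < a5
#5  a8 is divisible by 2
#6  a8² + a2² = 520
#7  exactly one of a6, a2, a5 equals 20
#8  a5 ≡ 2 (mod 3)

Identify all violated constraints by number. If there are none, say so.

#1 a2 − a5 = 18 − 20 = -2  holds
#2 5a6 − 4a5 = 5(4) − 4(20) = -60, not -62  fails
#3 min(18, 4) = 4  holds
#4 values 4 < 18 < 20  holds
#5 14 / 2 = 7, so 2 divides 14  holds
#6 a8² + a2² = 14² + 18² = 196 + 324 = 520  holds
#7 a6=4, a2=18, a5=20; 1 of them equals 20  holds
#8 20 mod 3 = 2  holds

The assignment fails constraint 2.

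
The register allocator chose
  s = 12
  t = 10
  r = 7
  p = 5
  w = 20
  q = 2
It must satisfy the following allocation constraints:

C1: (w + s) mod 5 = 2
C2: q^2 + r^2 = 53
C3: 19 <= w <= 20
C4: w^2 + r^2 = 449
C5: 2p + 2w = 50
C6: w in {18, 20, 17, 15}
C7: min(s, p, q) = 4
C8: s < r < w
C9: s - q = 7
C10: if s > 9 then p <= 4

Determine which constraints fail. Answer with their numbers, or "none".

No — constraints 7, 8, 9, and 10 are not satisfied.

C1: w + s = 32; 32 mod 5 = 2 — holds.
C2: q^2 + r^2 = 2^2 + 7^2 = 4 + 49 = 53 — holds.
C3: w = 20 lies in [19, 20] — holds.
C4: w^2 + r^2 = 20^2 + 7^2 = 400 + 49 = 449 — holds.
C5: 2p + 2w = 2(5) + 2(20) = 50 — holds.
C6: w = 20 is in {18, 20, 17, 15} — holds.
C7: min(12, 5, 2) = 2, not 4 — fails.
C8: values 12, 7, 20; s = 12 is not < r = 7 — fails.
C9: s - q = 12 - 2 = 10, not 7 — fails.
C10: s = 12 > 9, so we need p ≤ 4; but p = 5 > 4 — fails.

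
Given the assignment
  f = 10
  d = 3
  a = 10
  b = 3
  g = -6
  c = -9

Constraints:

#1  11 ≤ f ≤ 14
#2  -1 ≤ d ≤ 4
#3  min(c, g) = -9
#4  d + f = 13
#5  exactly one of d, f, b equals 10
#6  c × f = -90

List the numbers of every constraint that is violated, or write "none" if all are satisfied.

#1 f = 10 is outside [11, 14] — fails.
#2 d = 3 lies in [-1, 4] — holds.
#3 min(-9, -6) = -9 — holds.
#4 d + f = 3 + 10 = 13 — holds.
#5 d=3, f=10, b=3; 1 of them equals 10 — holds.
#6 c × f = -9 × 10 = -90 — holds.

No — constraint 1 is not satisfied.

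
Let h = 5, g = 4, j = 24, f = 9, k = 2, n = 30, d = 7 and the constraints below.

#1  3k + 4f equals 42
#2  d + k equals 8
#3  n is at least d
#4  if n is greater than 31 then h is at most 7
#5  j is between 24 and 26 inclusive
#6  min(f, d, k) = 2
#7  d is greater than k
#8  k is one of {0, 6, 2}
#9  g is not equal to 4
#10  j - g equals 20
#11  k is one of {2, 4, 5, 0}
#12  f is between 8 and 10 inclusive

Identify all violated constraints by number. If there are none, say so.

#1 3k + 4f = 3(2) + 4(9) = 42 — OK.
#2 d + k = 7 + 2 = 9, not 8 — violated.
#3 n = 30, d = 7; 30 ≥ 7 — OK.
#4 n = 30, not > 31; antecedent false, conditional vacuously true — OK.
#5 j = 24 lies in [24, 26] — OK.
#6 min(9, 7, 2) = 2 — OK.
#7 d = 7, k = 2; 7 > 2 — OK.
#8 k = 2 is in {0, 6, 2} — OK.
#9 g = 4, but 4 is required to differ — violated.
#10 j - g = 24 - 4 = 20 — OK.
#11 k = 2 is in {2, 4, 5, 0} — OK.
#12 f = 9 lies in [8, 10] — OK.

No — constraints 2 and 9 are not satisfied.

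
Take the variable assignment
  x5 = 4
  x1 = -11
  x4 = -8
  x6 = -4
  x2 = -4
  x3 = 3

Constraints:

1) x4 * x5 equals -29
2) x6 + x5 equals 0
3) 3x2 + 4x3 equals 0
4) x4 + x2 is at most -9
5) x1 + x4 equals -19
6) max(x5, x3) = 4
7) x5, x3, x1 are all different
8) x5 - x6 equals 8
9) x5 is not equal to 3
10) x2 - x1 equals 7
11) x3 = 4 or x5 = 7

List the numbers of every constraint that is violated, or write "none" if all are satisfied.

1) x4 * x5 = -8 * 4 = -32, not -29 — does not hold.
2) x6 + x5 = -4 + 4 = 0 — holds.
3) 3x2 + 4x3 = 3(-4) + 4(3) = 0 — holds.
4) x4 + x2 = -8 + (-4) = -12; -12 ≤ -9 — holds.
5) x1 + x4 = -11 + (-8) = -19 — holds.
6) max(4, 3) = 4 — holds.
7) values 4, 3, -11 are pairwise distinct — holds.
8) x5 - x6 = 4 - (-4) = 8 — holds.
9) x5 = 4, and 4 ≠ 3 — holds.
10) x2 - x1 = -4 - (-11) = 7 — holds.
11) x3 = 3 ≠ 4 and x5 = 4 ≠ 7; both disjuncts false — does not hold.

No — constraints 1 and 11 are not satisfied.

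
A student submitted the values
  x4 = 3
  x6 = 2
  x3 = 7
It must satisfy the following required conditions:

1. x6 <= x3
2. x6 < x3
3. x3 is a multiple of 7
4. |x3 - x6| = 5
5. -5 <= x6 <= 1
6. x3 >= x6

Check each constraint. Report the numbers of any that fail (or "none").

Violated: 5.

1. x6 = 2, x3 = 7; 2 ≤ 7  yes
2. x6 = 2, x3 = 7; 2 < 7  yes
3. 7 / 7 = 1, so 7 divides 7  yes
4. |7 - 2| = 5  yes
5. x6 = 2 is outside [-5, 1]  no
6. x3 = 7, x6 = 2; 7 ≥ 2  yes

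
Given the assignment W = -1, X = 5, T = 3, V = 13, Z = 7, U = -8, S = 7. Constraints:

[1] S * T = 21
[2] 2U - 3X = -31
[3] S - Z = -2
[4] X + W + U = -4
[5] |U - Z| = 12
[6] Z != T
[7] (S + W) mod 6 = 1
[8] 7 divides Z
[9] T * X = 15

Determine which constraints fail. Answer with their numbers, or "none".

[1] S * T = 7 * 3 = 21 — holds.
[2] 2U - 3X = 2(-8) - 3(5) = -31 — holds.
[3] S - Z = 7 - 7 = 0, not -2 — fails.
[4] X + W + U = 5 + (-1) + (-8) = -4 — holds.
[5] |-8 - 7| = 15, not 12 — fails.
[6] Z = 7, T = 3; distinct — holds.
[7] S + W = 6; 6 mod 6 = 0, not 1 — fails.
[8] 7 / 7 = 1, so 7 divides 7 — holds.
[9] T * X = 3 * 5 = 15 — holds.

Constraints 3, 5, and 7 are violated.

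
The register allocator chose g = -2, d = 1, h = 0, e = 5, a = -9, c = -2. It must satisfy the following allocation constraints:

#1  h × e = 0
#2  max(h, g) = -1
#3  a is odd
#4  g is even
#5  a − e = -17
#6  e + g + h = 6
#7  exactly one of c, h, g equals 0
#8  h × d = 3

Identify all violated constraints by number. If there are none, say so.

Constraints 2, 5, 6, and 8 do not hold.

#1 h × e = 0 × 5 = 0 — satisfied.
#2 max(0, -2) = 0, not -1 — violated.
#3 a = -9 is odd — satisfied.
#4 g = -2 is even — satisfied.
#5 a − e = -9 − 5 = -14, not -17 — violated.
#6 e + g + h = 5 + (-2) + 0 = 3, not 6 — violated.
#7 c=-2, h=0, g=-2; 1 of them equals 0 — satisfied.
#8 h × d = 0 × 1 = 0, not 3 — violated.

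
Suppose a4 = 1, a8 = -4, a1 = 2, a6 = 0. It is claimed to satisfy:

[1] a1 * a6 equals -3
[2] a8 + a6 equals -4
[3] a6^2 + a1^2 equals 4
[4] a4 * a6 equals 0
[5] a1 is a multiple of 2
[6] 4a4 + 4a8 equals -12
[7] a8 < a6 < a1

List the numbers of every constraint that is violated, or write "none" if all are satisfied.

[1] a1 * a6 = 2 * 0 = 0, not -3 — does not hold.
[2] a8 + a6 = -4 + 0 = -4 — holds.
[3] a6^2 + a1^2 = 0^2 + 2^2 = 0 + 4 = 4 — holds.
[4] a4 * a6 = 1 * 0 = 0 — holds.
[5] 2 / 2 = 1, so 2 divides 2 — holds.
[6] 4a4 + 4a8 = 4(1) + 4(-4) = -12 — holds.
[7] values -4 < 0 < 2 — holds.

Constraint 1 does not hold.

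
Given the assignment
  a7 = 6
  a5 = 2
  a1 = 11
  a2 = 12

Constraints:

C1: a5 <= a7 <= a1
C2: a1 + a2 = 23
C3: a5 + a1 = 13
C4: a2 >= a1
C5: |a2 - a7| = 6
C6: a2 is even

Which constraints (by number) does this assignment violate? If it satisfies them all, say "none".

C1: values 2 <= 6 <= 11 — OK.
C2: a1 + a2 = 11 + 12 = 23 — OK.
C3: a5 + a1 = 2 + 11 = 13 — OK.
C4: a2 = 12, a1 = 11; 12 ≥ 11 — OK.
C5: |12 - 6| = 6 — OK.
C6: a2 = 12 is even — OK.

All constraints are satisfied.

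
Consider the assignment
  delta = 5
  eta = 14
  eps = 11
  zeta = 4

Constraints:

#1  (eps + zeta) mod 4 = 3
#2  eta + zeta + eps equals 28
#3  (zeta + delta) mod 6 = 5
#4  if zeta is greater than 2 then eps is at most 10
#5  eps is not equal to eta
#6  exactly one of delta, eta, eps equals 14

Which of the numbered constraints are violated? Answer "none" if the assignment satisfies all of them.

Violated: 2, 3, and 4.

#1 eps + zeta = 15; 15 mod 4 = 3 — satisfied.
#2 eta + zeta + eps = 14 + 4 + 11 = 29, not 28 — violated.
#3 zeta + delta = 9; 9 mod 6 = 3, not 5 — violated.
#4 zeta = 4 > 2, so we need eps ≤ 10; but eps = 11 > 10 — violated.
#5 eps = 11, eta = 14; distinct — satisfied.
#6 delta=5, eta=14, eps=11; 1 of them equals 14 — satisfied.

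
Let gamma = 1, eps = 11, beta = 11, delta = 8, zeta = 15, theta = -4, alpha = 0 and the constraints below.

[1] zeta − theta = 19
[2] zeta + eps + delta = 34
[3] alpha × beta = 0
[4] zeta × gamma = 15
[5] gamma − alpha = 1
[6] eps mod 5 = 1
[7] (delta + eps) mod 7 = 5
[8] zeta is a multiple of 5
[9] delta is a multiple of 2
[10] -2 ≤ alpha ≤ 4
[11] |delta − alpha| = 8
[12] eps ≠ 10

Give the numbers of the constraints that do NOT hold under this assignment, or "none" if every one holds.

[1] zeta − theta = 15 − (-4) = 19  ✓
[2] zeta + eps + delta = 15 + 11 + 8 = 34  ✓
[3] alpha × beta = 0 × 11 = 0  ✓
[4] zeta × gamma = 15 × 1 = 15  ✓
[5] gamma − alpha = 1 − 0 = 1  ✓
[6] 11 mod 5 = 1  ✓
[7] delta + eps = 19; 19 mod 7 = 5  ✓
[8] 15 / 5 = 3, so 5 divides 15  ✓
[9] 8 / 2 = 4, so 2 divides 8  ✓
[10] alpha = 0 lies in [-2, 4]  ✓
[11] |8 − 0| = 8  ✓
[12] eps = 11, and 11 ≠ 10  ✓

Yes — all constraints hold.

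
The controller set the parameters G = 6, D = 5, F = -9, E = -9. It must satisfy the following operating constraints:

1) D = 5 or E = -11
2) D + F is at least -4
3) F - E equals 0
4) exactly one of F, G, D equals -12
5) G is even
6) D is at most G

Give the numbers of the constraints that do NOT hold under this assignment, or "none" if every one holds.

1) D = 5 = 5 (first disjunct) — holds.
2) D + F = 5 + (-9) = -4; -4 ≥ -4 — holds.
3) F - E = -9 - (-9) = 0 — holds.
4) F=-9, G=6, D=5; 0 of them equal -12, not exactly one — fails.
5) G = 6 is even — holds.
6) D = 5, G = 6; 5 ≤ 6 — holds.

The assignment fails constraint 4.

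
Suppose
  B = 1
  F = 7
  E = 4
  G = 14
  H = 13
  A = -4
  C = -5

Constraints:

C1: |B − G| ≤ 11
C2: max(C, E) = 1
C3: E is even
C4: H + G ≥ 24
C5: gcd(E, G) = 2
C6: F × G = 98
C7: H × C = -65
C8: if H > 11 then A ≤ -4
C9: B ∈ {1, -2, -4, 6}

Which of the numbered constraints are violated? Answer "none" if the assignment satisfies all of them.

Constraints 1 and 2 do not hold.

C1: |1 − 14| = 13; 13 > 11, exceeds bound 11 — violated.
C2: max(-5, 4) = 4, not 1 — violated.
C3: E = 4 is even — OK.
C4: H + G = 13 + 14 = 27; 27 ≥ 24 — OK.
C5: gcd(4, 14) = 2 — OK.
C6: F × G = 7 × 14 = 98 — OK.
C7: H × C = 13 × (-5) = -65 — OK.
C8: H = 13 > 11, so we need A ≤ -4; A = -4 ≤ -4 — OK.
C9: B = 1 is in {1, -2, -4, 6} — OK.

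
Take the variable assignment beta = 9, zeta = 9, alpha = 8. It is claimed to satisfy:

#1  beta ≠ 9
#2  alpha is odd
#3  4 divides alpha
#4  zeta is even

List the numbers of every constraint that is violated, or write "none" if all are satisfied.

Constraints 1, 2, and 4 do not hold.

#1 beta = 9, but 9 is required to differ  false
#2 alpha = 8 is even  false
#3 8 / 4 = 2, so 4 divides 8  true
#4 zeta = 9 is odd  false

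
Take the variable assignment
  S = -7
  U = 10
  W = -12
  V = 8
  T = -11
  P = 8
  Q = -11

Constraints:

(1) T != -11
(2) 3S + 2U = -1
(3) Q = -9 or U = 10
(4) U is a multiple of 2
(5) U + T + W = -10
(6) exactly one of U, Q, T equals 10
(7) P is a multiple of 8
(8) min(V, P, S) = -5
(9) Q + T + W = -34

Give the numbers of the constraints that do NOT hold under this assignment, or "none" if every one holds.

(1) T = -11, but -11 is required to differ  false
(2) 3S + 2U = 3(-7) + 2(10) = -1  true
(3) Q = -11 ≠ -9, but U = 10 = 10 (second disjunct)  true
(4) 10 / 2 = 5, so 2 divides 10  true
(5) U + T + W = 10 + (-11) + (-12) = -13, not -10  false
(6) U=10, Q=-11, T=-11; 1 of them equals 10  true
(7) 8 / 8 = 1, so 8 divides 8  true
(8) min(8, 8, -7) = -7, not -5  false
(9) Q + T + W = -11 + (-11) + (-12) = -34  true

Constraints 1, 5, 8 do not hold.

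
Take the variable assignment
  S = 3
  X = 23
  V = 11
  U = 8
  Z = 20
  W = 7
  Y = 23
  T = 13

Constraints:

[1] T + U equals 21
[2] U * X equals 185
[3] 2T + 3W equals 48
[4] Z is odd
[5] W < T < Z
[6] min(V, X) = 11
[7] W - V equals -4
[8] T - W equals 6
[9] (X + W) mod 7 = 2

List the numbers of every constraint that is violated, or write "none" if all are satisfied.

Constraints 2, 3, and 4 do not hold.

[1] T + U = 13 + 8 = 21  ✔
[2] U * X = 8 * 23 = 184, not 185  ✘
[3] 2T + 3W = 2(13) + 3(7) = 47, not 48  ✘
[4] Z = 20 is even  ✘
[5] values 7 < 13 < 20  ✔
[6] min(11, 23) = 11  ✔
[7] W - V = 7 - 11 = -4  ✔
[8] T - W = 13 - 7 = 6  ✔
[9] X + W = 30; 30 mod 7 = 2  ✔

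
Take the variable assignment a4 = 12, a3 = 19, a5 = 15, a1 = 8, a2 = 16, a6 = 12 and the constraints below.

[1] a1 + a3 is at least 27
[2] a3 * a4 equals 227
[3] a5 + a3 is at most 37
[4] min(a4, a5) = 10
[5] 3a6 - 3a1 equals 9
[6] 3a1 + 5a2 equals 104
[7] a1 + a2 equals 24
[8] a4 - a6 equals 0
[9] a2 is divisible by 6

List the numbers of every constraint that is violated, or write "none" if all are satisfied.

Constraints 2, 4, 5, 9 do not hold.

[1] a1 + a3 = 8 + 19 = 27; 27 ≥ 27  holds
[2] a3 * a4 = 19 * 12 = 228, not 227  fails
[3] a5 + a3 = 15 + 19 = 34; 34 ≤ 37  holds
[4] min(12, 15) = 12, not 10  fails
[5] 3a6 - 3a1 = 3(12) - 3(8) = 12, not 9  fails
[6] 3a1 + 5a2 = 3(8) + 5(16) = 104  holds
[7] a1 + a2 = 8 + 16 = 24  holds
[8] a4 - a6 = 12 - 12 = 0  holds
[9] 16 = 6*2 + 4, so 6 does not divide 16  fails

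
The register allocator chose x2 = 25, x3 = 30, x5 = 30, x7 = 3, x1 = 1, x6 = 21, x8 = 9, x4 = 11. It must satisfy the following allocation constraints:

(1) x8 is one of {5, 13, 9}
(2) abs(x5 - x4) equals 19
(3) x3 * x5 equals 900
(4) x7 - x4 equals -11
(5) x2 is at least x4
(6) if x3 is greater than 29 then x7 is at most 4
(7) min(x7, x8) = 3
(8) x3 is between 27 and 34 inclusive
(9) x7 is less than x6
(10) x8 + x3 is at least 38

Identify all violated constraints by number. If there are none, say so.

No — constraint 4 is not satisfied.

(1) x8 = 9 is in {5, 13, 9}  ✓
(2) abs(30 - 11) = 19  ✓
(3) x3 * x5 = 30 * 30 = 900  ✓
(4) x7 - x4 = 3 - 11 = -8, not -11  ✗
(5) x2 = 25, x4 = 11; 25 ≥ 11  ✓
(6) x3 = 30 > 29, so we need x7 ≤ 4; x7 = 3 ≤ 4  ✓
(7) min(3, 9) = 3  ✓
(8) x3 = 30 lies in [27, 34]  ✓
(9) x7 = 3, x6 = 21; 3 < 21  ✓
(10) x8 + x3 = 9 + 30 = 39; 39 ≥ 38  ✓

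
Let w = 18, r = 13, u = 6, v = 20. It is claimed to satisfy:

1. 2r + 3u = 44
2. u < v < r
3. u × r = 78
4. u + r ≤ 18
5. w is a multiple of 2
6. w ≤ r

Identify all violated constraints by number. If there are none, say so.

1. 2r + 3u = 2(13) + 3(6) = 44  ✔
2. values 6, 20, 13; v = 20 is not < r = 13  ✘
3. u × r = 6 × 13 = 78  ✔
4. u + r = 6 + 13 = 19; 19 > 18, bound 18 not met  ✘
5. 18 / 2 = 9, so 2 divides 18  ✔
6. w = 18, r = 13; 18 > 13 (want ≤)  ✘

Constraints 2, 4, 6 do not hold.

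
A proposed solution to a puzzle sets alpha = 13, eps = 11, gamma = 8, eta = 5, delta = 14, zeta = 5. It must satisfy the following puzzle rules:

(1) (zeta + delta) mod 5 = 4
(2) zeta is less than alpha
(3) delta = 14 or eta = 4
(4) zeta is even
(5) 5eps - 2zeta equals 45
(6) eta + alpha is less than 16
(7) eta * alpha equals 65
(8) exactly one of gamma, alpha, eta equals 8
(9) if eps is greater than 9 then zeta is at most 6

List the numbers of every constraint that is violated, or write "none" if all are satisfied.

(1) zeta + delta = 19; 19 mod 5 = 4 — satisfied.
(2) zeta = 5, alpha = 13; 5 < 13 — satisfied.
(3) delta = 14 = 14 (first disjunct) — satisfied.
(4) zeta = 5 is odd — violated.
(5) 5eps - 2zeta = 5(11) - 2(5) = 45 — satisfied.
(6) eta + alpha = 5 + 13 = 18; 18 ≥ 16, bound 16 not met — violated.
(7) eta * alpha = 5 * 13 = 65 — satisfied.
(8) gamma=8, alpha=13, eta=5; 1 of them equals 8 — satisfied.
(9) eps = 11 > 9, so we need zeta ≤ 6; zeta = 5 ≤ 6 — satisfied.

The assignment fails constraints 4 and 6.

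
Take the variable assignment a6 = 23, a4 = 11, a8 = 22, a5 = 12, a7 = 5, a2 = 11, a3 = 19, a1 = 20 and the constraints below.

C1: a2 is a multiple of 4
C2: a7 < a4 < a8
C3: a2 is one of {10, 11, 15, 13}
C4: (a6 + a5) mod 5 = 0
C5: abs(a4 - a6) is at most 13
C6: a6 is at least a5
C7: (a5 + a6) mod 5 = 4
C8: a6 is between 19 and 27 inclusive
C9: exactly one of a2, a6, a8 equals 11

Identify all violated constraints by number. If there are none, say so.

No — constraints 1, 7 are not satisfied.

C1: 11 = 4*2 + 3, so 4 does not divide 11 — violated.
C2: values 5 < 11 < 22 — satisfied.
C3: a2 = 11 is in {10, 11, 15, 13} — satisfied.
C4: a6 + a5 = 35; 35 mod 5 = 0 — satisfied.
C5: abs(11 - 23) = 12; 12 ≤ 13 — satisfied.
C6: a6 = 23, a5 = 12; 23 ≥ 12 — satisfied.
C7: a5 + a6 = 35; 35 mod 5 = 0, not 4 — violated.
C8: a6 = 23 lies in [19, 27] — satisfied.
C9: a2=11, a6=23, a8=22; 1 of them equals 11 — satisfied.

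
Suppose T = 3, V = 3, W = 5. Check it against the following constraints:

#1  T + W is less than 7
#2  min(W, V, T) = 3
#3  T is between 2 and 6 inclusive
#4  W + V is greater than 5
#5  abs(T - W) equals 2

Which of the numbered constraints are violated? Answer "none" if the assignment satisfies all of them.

#1 T + W = 3 + 5 = 8; 8 ≥ 7, bound 7 not met — does not hold.
#2 min(5, 3, 3) = 3 — holds.
#3 T = 3 lies in [2, 6] — holds.
#4 W + V = 5 + 3 = 8; 8 > 5 — holds.
#5 abs(3 - 5) = 2 — holds.

No — constraint 1 is not satisfied.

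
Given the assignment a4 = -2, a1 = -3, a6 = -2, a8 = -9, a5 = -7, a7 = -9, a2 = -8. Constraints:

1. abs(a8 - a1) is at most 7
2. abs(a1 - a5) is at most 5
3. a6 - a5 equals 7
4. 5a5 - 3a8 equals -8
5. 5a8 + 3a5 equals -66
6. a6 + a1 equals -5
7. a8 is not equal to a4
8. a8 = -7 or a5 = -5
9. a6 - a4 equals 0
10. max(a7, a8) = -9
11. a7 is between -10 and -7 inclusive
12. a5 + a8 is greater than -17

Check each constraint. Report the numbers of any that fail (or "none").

Violated: 3 and 8.

1. abs(-9 - (-3)) = 6; 6 ≤ 7 — satisfied.
2. abs(-3 - (-7)) = 4; 4 ≤ 5 — satisfied.
3. a6 - a5 = -2 - (-7) = 5, not 7 — violated.
4. 5a5 - 3a8 = 5(-7) - 3(-9) = -8 — satisfied.
5. 5a8 + 3a5 = 5(-9) + 3(-7) = -66 — satisfied.
6. a6 + a1 = -2 + (-3) = -5 — satisfied.
7. a8 = -9, a4 = -2; distinct — satisfied.
8. a8 = -9 ≠ -7 and a5 = -7 ≠ -5; both disjuncts false — violated.
9. a6 - a4 = -2 - (-2) = 0 — satisfied.
10. max(-9, -9) = -9 — satisfied.
11. a7 = -9 lies in [-10, -7] — satisfied.
12. a5 + a8 = -7 + (-9) = -16; -16 > -17 — satisfied.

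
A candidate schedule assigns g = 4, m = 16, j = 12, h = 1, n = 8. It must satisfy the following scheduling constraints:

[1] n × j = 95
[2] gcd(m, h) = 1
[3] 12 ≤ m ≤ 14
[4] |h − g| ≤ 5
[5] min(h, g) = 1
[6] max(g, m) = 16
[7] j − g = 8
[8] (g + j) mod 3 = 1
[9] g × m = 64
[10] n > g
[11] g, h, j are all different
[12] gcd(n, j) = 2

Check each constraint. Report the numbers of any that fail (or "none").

No — constraints 1, 3, 12 are not satisfied.

[1] n × j = 8 × 12 = 96, not 95  ✗
[2] gcd(16, 1) = 1  ✓
[3] m = 16 is outside [12, 14]  ✗
[4] |1 − 4| = 3; 3 ≤ 5  ✓
[5] min(1, 4) = 1  ✓
[6] max(4, 16) = 16  ✓
[7] j − g = 12 − 4 = 8  ✓
[8] g + j = 16; 16 mod 3 = 1  ✓
[9] g × m = 4 × 16 = 64  ✓
[10] n = 8, g = 4; 8 > 4  ✓
[11] values 4, 1, 12 are pairwise distinct  ✓
[12] gcd(8, 12) = 4, not 2  ✗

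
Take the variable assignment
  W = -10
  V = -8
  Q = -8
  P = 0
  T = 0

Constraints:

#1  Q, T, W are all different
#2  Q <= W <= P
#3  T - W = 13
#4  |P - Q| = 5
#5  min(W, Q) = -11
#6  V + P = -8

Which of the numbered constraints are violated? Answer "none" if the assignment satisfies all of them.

Constraints 2, 3, 4, and 5 do not hold.

#1 values -8, 0, -10 are pairwise distinct — satisfied.
#2 values -8, -10, 0; Q = -8 is not <= W = -10 — violated.
#3 T - W = 0 - (-10) = 10, not 13 — violated.
#4 |0 - (-8)| = 8, not 5 — violated.
#5 min(-10, -8) = -10, not -11 — violated.
#6 V + P = -8 + 0 = -8 — satisfied.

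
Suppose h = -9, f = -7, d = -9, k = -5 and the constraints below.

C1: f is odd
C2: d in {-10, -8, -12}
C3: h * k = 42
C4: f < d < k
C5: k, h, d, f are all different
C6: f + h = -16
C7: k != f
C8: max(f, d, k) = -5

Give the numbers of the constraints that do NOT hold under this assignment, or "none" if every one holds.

C1: f = -7 is odd — satisfied.
C2: d = -9 is not in {-10, -8, -12} — violated.
C3: h * k = -9 * (-5) = 45, not 42 — violated.
C4: values -7, -9, -5; f = -7 is not < d = -9 — violated.
C5: h = d = -9, not all different — violated.
C6: f + h = -7 + (-9) = -16 — satisfied.
C7: k = -5, f = -7; distinct — satisfied.
C8: max(-7, -9, -5) = -5 — satisfied.

The assignment fails constraints 2, 3, 4, 5.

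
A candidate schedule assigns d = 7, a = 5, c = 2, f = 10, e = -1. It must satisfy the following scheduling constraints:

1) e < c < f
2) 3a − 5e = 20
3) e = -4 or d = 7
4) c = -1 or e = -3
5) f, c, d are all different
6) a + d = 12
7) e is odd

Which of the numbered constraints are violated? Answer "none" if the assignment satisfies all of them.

1) values -1 < 2 < 10 — OK.
2) 3a − 5e = 3(5) − 5(-1) = 20 — OK.
3) e = -1 ≠ -4, but d = 7 = 7 (second disjunct) — OK.
4) c = 2 ≠ -1 and e = -1 ≠ -3; both disjuncts false — violated.
5) values 10, 2, 7 are pairwise distinct — OK.
6) a + d = 5 + 7 = 12 — OK.
7) e = -1 is odd — OK.

Constraint 4 does not hold.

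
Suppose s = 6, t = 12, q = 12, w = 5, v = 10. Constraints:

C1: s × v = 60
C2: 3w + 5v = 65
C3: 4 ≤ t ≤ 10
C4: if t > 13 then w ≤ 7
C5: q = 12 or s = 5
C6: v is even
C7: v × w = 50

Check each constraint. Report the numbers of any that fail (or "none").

Constraint 3 does not hold.

C1: s × v = 6 × 10 = 60 — satisfied.
C2: 3w + 5v = 3(5) + 5(10) = 65 — satisfied.
C3: t = 12 is outside [4, 10] — violated.
C4: t = 12, not > 13; antecedent false, conditional vacuously true — satisfied.
C5: q = 12 = 12 (first disjunct) — satisfied.
C6: v = 10 is even — satisfied.
C7: v × w = 10 × 5 = 50 — satisfied.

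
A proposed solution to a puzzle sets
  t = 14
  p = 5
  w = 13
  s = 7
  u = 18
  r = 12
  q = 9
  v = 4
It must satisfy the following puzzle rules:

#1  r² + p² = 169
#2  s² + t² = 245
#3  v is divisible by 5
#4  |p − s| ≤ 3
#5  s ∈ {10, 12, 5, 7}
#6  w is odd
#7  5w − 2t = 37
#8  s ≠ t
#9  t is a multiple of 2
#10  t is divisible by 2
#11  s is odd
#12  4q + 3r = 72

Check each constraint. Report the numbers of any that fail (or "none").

No — constraint 3 is not satisfied.

#1 r² + p² = 12² + 5² = 144 + 25 = 169 — holds.
#2 s² + t² = 7² + 14² = 49 + 196 = 245 — holds.
#3 4 = 5×0 + 4, so 5 does not divide 4 — does not hold.
#4 |5 − 7| = 2; 2 ≤ 3 — holds.
#5 s = 7 is in {10, 12, 5, 7} — holds.
#6 w = 13 is odd — holds.
#7 5w − 2t = 5(13) − 2(14) = 37 — holds.
#8 s = 7, t = 14; distinct — holds.
#9 14 / 2 = 7, so 2 divides 14 — holds.
#10 14 / 2 = 7, so 2 divides 14 — holds.
#11 s = 7 is odd — holds.
#12 4q + 3r = 4(9) + 3(12) = 72 — holds.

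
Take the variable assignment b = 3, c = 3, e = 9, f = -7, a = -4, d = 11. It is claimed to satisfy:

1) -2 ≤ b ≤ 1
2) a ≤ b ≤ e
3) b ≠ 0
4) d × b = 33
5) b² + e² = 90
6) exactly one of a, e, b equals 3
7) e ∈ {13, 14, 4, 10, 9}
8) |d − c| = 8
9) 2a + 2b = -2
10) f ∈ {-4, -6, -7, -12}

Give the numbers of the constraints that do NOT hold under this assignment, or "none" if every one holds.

Constraint 1 does not hold.

1) b = 3 is outside [-2, 1] — does not hold.
2) values -4 ≤ 3 ≤ 9 — holds.
3) b = 3, and 3 ≠ 0 — holds.
4) d × b = 11 × 3 = 33 — holds.
5) b² + e² = 3² + 9² = 9 + 81 = 90 — holds.
6) a=-4, e=9, b=3; 1 of them equals 3 — holds.
7) e = 9 is in {13, 14, 4, 10, 9} — holds.
8) |11 − 3| = 8 — holds.
9) 2a + 2b = 2(-4) + 2(3) = -2 — holds.
10) f = -7 is in {-4, -6, -7, -12} — holds.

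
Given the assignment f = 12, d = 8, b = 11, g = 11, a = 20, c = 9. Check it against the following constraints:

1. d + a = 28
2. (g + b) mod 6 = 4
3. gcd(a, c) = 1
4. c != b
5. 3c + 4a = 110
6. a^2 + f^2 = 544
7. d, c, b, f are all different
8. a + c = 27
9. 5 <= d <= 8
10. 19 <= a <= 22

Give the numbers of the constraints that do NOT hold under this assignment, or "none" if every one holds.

1. d + a = 8 + 20 = 28 — holds.
2. g + b = 22; 22 mod 6 = 4 — holds.
3. gcd(20, 9) = 1 — holds.
4. c = 9, b = 11; distinct — holds.
5. 3c + 4a = 3(9) + 4(20) = 107, not 110 — does not hold.
6. a^2 + f^2 = 20^2 + 12^2 = 400 + 144 = 544 — holds.
7. values 8, 9, 11, 12 are pairwise distinct — holds.
8. a + c = 20 + 9 = 29, not 27 — does not hold.
9. d = 8 lies in [5, 8] — holds.
10. a = 20 lies in [19, 22] — holds.

Constraints 5, 8 are violated.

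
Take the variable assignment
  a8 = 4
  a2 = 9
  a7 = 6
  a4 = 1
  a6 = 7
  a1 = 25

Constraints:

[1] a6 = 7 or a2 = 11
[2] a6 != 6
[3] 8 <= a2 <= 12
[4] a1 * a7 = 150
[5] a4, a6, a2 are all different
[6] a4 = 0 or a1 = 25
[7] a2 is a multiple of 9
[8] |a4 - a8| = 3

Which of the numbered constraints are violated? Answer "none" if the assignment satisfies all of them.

Yes — all constraints hold.

[1] a6 = 7 = 7 (first disjunct) — OK.
[2] a6 = 7, and 7 ≠ 6 — OK.
[3] a2 = 9 lies in [8, 12] — OK.
[4] a1 * a7 = 25 * 6 = 150 — OK.
[5] values 1, 7, 9 are pairwise distinct — OK.
[6] a4 = 1 ≠ 0, but a1 = 25 = 25 (second disjunct) — OK.
[7] 9 / 9 = 1, so 9 divides 9 — OK.
[8] |1 - 4| = 3 — OK.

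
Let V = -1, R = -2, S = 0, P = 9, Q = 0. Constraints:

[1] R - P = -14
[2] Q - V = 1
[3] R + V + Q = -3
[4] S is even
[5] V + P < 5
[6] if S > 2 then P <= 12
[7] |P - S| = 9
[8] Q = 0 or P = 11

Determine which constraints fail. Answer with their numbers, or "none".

[1] R - P = -2 - 9 = -11, not -14 — violated.
[2] Q - V = 0 - (-1) = 1 — satisfied.
[3] R + V + Q = -2 + (-1) + 0 = -3 — satisfied.
[4] S = 0 is even — satisfied.
[5] V + P = -1 + 9 = 8; 8 ≥ 5, bound 5 not met — violated.
[6] S = 0, not > 2; antecedent false, conditional vacuously true — satisfied.
[7] |9 - 0| = 9 — satisfied.
[8] Q = 0 = 0 (first disjunct) — satisfied.

Violated: 1 and 5.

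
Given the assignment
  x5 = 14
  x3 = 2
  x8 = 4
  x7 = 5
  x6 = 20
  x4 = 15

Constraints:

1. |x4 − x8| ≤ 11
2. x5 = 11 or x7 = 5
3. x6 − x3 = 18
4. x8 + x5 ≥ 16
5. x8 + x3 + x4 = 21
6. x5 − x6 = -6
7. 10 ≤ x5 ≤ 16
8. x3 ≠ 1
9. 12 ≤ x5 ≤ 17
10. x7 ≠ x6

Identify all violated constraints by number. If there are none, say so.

1. |15 − 4| = 11; 11 ≤ 11  true
2. x5 = 14 ≠ 11, but x7 = 5 = 5 (second disjunct)  true
3. x6 − x3 = 20 − 2 = 18  true
4. x8 + x5 = 4 + 14 = 18; 18 ≥ 16  true
5. x8 + x3 + x4 = 4 + 2 + 15 = 21  true
6. x5 − x6 = 14 − 20 = -6  true
7. x5 = 14 lies in [10, 16]  true
8. x3 = 2, and 2 ≠ 1  true
9. x5 = 14 lies in [12, 17]  true
10. x7 = 5, x6 = 20; distinct  true

All constraints are satisfied.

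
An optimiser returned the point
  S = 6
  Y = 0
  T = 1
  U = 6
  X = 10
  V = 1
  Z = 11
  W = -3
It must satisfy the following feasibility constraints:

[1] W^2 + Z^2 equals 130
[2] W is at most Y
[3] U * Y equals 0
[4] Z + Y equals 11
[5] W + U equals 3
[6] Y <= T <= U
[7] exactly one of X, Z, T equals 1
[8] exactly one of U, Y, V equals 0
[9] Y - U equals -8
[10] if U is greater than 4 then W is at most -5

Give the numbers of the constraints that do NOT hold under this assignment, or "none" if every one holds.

[1] W^2 + Z^2 = (-3)^2 + 11^2 = 9 + 121 = 130 — holds.
[2] W = -3, Y = 0; -3 ≤ 0 — holds.
[3] U * Y = 6 * 0 = 0 — holds.
[4] Z + Y = 11 + 0 = 11 — holds.
[5] W + U = -3 + 6 = 3 — holds.
[6] values 0 <= 1 <= 6 — holds.
[7] X=10, Z=11, T=1; 1 of them equals 1 — holds.
[8] U=6, Y=0, V=1; 1 of them equals 0 — holds.
[9] Y - U = 0 - 6 = -6, not -8 — fails.
[10] U = 6 > 4, so we need W ≤ -5; but W = -3 > -5 — fails.

Violated: 9, 10.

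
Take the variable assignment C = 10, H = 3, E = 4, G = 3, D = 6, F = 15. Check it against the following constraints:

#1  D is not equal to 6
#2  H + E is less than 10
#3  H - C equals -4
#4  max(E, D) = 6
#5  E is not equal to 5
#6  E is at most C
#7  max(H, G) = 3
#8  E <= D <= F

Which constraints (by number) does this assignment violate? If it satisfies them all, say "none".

Constraints 1, 3 do not hold.

#1 D = 6, but 6 is required to differ — fails.
#2 H + E = 3 + 4 = 7; 7 < 10 — holds.
#3 H - C = 3 - 10 = -7, not -4 — fails.
#4 max(4, 6) = 6 — holds.
#5 E = 4, and 4 ≠ 5 — holds.
#6 E = 4, C = 10; 4 ≤ 10 — holds.
#7 max(3, 3) = 3 — holds.
#8 values 4 <= 6 <= 15 — holds.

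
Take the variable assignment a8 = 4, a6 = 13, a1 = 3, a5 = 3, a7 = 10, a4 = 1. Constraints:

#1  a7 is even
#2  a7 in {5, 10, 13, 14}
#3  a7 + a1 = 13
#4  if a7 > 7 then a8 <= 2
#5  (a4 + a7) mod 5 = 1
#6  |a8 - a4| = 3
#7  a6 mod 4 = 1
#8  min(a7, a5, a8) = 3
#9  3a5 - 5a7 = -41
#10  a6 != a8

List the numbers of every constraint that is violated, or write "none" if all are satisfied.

Violated: 4.

#1 a7 = 10 is even  true
#2 a7 = 10 is in {5, 10, 13, 14}  true
#3 a7 + a1 = 10 + 3 = 13  true
#4 a7 = 10 > 7, so we need a8 ≤ 2; but a8 = 4 > 2  false
#5 a4 + a7 = 11; 11 mod 5 = 1  true
#6 |4 - 1| = 3  true
#7 13 mod 4 = 1  true
#8 min(10, 3, 4) = 3  true
#9 3a5 - 5a7 = 3(3) - 5(10) = -41  true
#10 a6 = 13, a8 = 4; distinct  true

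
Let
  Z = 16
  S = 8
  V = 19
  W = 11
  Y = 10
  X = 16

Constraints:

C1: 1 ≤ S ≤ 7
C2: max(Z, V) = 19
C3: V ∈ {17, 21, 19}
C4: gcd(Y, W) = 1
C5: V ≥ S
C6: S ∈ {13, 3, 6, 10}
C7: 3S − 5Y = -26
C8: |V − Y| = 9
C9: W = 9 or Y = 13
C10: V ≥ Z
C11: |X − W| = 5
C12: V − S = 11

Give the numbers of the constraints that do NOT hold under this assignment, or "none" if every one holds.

C1: S = 8 is outside [1, 7] — violated.
C2: max(16, 19) = 19 — satisfied.
C3: V = 19 is in {17, 21, 19} — satisfied.
C4: gcd(10, 11) = 1 — satisfied.
C5: V = 19, S = 8; 19 ≥ 8 — satisfied.
C6: S = 8 is not in {13, 3, 6, 10} — violated.
C7: 3S − 5Y = 3(8) − 5(10) = -26 — satisfied.
C8: |19 − 10| = 9 — satisfied.
C9: W = 11 ≠ 9 and Y = 10 ≠ 13; both disjuncts false — violated.
C10: V = 19, Z = 16; 19 ≥ 16 — satisfied.
C11: |16 − 11| = 5 — satisfied.
C12: V − S = 19 − 8 = 11 — satisfied.

Violated: 1, 6, and 9.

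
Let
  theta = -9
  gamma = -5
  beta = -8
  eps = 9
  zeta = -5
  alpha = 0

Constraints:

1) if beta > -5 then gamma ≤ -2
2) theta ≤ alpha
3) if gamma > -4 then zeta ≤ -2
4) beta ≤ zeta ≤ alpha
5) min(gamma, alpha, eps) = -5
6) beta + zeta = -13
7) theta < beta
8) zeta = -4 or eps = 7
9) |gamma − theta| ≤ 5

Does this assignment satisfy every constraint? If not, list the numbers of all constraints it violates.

1) beta = -8, not > -5; antecedent false, conditional vacuously true — holds.
2) theta = -9, alpha = 0; -9 ≤ 0 — holds.
3) gamma = -5, not > -4; antecedent false, conditional vacuously true — holds.
4) values -8 ≤ -5 ≤ 0 — holds.
5) min(-5, 0, 9) = -5 — holds.
6) beta + zeta = -8 + (-5) = -13 — holds.
7) theta = -9, beta = -8; -9 < -8 — holds.
8) zeta = -5 ≠ -4 and eps = 9 ≠ 7; both disjuncts false — fails.
9) |-5 − (-9)| = 4; 4 ≤ 5 — holds.

Constraint 8 does not hold.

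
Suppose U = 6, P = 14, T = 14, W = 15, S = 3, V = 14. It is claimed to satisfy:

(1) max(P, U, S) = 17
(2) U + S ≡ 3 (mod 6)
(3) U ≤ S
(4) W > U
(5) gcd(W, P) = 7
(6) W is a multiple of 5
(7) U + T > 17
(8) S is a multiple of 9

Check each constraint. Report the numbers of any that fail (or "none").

(1) max(14, 6, 3) = 14, not 17  no
(2) U + S = 9; 9 mod 6 = 3  yes
(3) U = 6, S = 3; 6 > 3 (want ≤)  no
(4) W = 15, U = 6; 15 > 6  yes
(5) gcd(15, 14) = 1, not 7  no
(6) 15 / 5 = 3, so 5 divides 15  yes
(7) U + T = 6 + 14 = 20; 20 > 17  yes
(8) 3 = 9×0 + 3, so 9 does not divide 3  no

Constraints 1, 3, 5, and 8 are violated.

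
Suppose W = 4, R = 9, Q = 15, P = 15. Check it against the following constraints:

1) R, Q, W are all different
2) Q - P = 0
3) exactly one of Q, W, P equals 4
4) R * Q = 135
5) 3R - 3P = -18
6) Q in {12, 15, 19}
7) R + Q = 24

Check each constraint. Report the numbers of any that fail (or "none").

The assignment satisfies every constraint.

1) values 9, 15, 4 are pairwise distinct — satisfied.
2) Q - P = 15 - 15 = 0 — satisfied.
3) Q=15, W=4, P=15; 1 of them equals 4 — satisfied.
4) R * Q = 9 * 15 = 135 — satisfied.
5) 3R - 3P = 3(9) - 3(15) = -18 — satisfied.
6) Q = 15 is in {12, 15, 19} — satisfied.
7) R + Q = 9 + 15 = 24 — satisfied.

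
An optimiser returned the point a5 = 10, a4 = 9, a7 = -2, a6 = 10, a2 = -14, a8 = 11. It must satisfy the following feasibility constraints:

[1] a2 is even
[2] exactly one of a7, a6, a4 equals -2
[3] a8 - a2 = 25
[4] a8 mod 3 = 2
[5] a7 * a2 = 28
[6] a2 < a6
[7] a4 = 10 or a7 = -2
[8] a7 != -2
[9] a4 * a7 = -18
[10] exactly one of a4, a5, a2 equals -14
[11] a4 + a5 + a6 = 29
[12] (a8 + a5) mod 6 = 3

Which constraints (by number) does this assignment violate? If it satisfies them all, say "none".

[1] a2 = -14 is even  OK
[2] a7=-2, a6=10, a4=9; 1 of them equals -2  OK
[3] a8 - a2 = 11 - (-14) = 25  OK
[4] 11 mod 3 = 2  OK
[5] a7 * a2 = -2 * (-14) = 28  OK
[6] a2 = -14, a6 = 10; -14 < 10  OK
[7] a4 = 9 ≠ 10, but a7 = -2 = -2 (second disjunct)  OK
[8] a7 = -2, but -2 is required to differ  FAIL
[9] a4 * a7 = 9 * (-2) = -18  OK
[10] a4=9, a5=10, a2=-14; 1 of them equals -14  OK
[11] a4 + a5 + a6 = 9 + 10 + 10 = 29  OK
[12] a8 + a5 = 21; 21 mod 6 = 3  OK

No — constraint 8 is not satisfied.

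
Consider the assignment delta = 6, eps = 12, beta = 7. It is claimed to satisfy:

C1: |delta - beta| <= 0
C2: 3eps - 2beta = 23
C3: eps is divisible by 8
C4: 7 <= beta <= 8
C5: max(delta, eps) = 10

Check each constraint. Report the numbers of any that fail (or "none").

Constraints 1, 2, 3, 5 do not hold.

C1: |6 - 7| = 1; 1 > 0, exceeds bound 0  false
C2: 3eps - 2beta = 3(12) - 2(7) = 22, not 23  false
C3: 12 = 8*1 + 4, so 8 does not divide 12  false
C4: beta = 7 lies in [7, 8]  true
C5: max(6, 12) = 12, not 10  false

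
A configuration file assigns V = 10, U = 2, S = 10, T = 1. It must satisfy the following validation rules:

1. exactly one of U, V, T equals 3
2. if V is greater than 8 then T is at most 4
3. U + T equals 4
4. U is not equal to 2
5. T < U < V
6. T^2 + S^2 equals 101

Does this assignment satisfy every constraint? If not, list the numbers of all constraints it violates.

1. U=2, V=10, T=1; 0 of them equal 3, not exactly one — fails.
2. V = 10 > 8, so we need T ≤ 4; T = 1 ≤ 4 — holds.
3. U + T = 2 + 1 = 3, not 4 — fails.
4. U = 2, but 2 is required to differ — fails.
5. values 1 < 2 < 10 — holds.
6. T^2 + S^2 = 1^2 + 10^2 = 1 + 100 = 101 — holds.

The assignment fails constraints 1, 3, and 4.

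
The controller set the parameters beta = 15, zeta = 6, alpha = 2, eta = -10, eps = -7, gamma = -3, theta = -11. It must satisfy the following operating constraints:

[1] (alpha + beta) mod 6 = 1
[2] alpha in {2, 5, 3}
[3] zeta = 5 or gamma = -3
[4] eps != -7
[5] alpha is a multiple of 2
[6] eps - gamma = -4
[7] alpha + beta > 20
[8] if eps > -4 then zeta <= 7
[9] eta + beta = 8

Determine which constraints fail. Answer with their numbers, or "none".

Constraints 1, 4, 7, 9 do not hold.

[1] alpha + beta = 17; 17 mod 6 = 5, not 1  fails
[2] alpha = 2 is in {2, 5, 3}  holds
[3] zeta = 6 ≠ 5, but gamma = -3 = -3 (second disjunct)  holds
[4] eps = -7, but -7 is required to differ  fails
[5] 2 / 2 = 1, so 2 divides 2  holds
[6] eps - gamma = -7 - (-3) = -4  holds
[7] alpha + beta = 2 + 15 = 17; 17 ≤ 20, bound 20 not met  fails
[8] eps = -7, not > -4; antecedent false, conditional vacuously true  holds
[9] eta + beta = -10 + 15 = 5, not 8  fails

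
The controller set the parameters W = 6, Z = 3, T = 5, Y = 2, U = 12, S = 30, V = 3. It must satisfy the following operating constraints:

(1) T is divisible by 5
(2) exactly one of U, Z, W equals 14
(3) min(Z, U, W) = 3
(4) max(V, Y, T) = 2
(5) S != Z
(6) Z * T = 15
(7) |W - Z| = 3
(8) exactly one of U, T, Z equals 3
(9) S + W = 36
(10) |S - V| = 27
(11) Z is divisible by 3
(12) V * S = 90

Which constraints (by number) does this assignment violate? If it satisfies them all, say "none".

Violated: 2, 4.

(1) 5 / 5 = 1, so 5 divides 5 — OK.
(2) U=12, Z=3, W=6; 0 of them equal 14, not exactly one — violated.
(3) min(3, 12, 6) = 3 — OK.
(4) max(3, 2, 5) = 5, not 2 — violated.
(5) S = 30, Z = 3; distinct — OK.
(6) Z * T = 3 * 5 = 15 — OK.
(7) |6 - 3| = 3 — OK.
(8) U=12, T=5, Z=3; 1 of them equals 3 — OK.
(9) S + W = 30 + 6 = 36 — OK.
(10) |30 - 3| = 27 — OK.
(11) 3 / 3 = 1, so 3 divides 3 — OK.
(12) V * S = 3 * 30 = 90 — OK.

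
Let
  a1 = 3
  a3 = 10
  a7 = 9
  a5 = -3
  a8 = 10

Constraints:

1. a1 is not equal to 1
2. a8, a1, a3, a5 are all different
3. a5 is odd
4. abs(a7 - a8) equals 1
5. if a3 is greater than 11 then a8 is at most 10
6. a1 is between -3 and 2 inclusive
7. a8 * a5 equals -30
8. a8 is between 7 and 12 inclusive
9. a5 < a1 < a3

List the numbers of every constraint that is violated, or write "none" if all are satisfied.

The assignment fails constraints 2 and 6.

1. a1 = 3, and 3 ≠ 1  yes
2. a8 = a3 = 10, not all different  no
3. a5 = -3 is odd  yes
4. abs(9 - 10) = 1  yes
5. a3 = 10, not > 11; antecedent false, conditional vacuously true  yes
6. a1 = 3 is outside [-3, 2]  no
7. a8 * a5 = 10 * (-3) = -30  yes
8. a8 = 10 lies in [7, 12]  yes
9. values -3 < 3 < 10  yes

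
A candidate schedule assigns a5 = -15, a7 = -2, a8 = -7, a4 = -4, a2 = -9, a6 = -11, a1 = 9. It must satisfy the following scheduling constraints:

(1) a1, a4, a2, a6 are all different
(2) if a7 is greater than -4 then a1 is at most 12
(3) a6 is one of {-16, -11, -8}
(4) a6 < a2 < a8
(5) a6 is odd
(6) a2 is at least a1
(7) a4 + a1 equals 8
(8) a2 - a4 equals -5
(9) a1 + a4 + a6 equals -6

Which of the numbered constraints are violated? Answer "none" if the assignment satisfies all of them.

(1) values 9, -4, -9, -11 are pairwise distinct  ✓
(2) a7 = -2 > -4, so we need a1 ≤ 12; a1 = 9 ≤ 12  ✓
(3) a6 = -11 is in {-16, -11, -8}  ✓
(4) values -11 < -9 < -7  ✓
(5) a6 = -11 is odd  ✓
(6) a2 = -9, a1 = 9; -9 < 9 (want ≥)  ✗
(7) a4 + a1 = -4 + 9 = 5, not 8  ✗
(8) a2 - a4 = -9 - (-4) = -5  ✓
(9) a1 + a4 + a6 = 9 + (-4) + (-11) = -6  ✓

Violated: 6 and 7.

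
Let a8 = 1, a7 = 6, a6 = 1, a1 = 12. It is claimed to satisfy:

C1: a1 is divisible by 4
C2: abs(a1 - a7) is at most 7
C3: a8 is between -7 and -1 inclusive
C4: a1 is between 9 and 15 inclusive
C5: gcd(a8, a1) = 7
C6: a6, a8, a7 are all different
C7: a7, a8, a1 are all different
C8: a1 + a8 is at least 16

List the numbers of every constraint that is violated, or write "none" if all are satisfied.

C1: 12 / 4 = 3, so 4 divides 12 — satisfied.
C2: abs(12 - 6) = 6; 6 ≤ 7 — satisfied.
C3: a8 = 1 is outside [-7, -1] — violated.
C4: a1 = 12 lies in [9, 15] — satisfied.
C5: gcd(1, 12) = 1, not 7 — violated.
C6: a6 = a8 = 1, not all different — violated.
C7: values 6, 1, 12 are pairwise distinct — satisfied.
C8: a1 + a8 = 12 + 1 = 13; 13 < 16, bound 16 not met — violated.

Violated: 3, 5, 6, 8.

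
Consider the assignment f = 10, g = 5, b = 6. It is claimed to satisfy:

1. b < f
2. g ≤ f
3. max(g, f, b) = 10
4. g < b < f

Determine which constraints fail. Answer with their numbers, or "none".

All constraints are satisfied.

1. b = 6, f = 10; 6 < 10  holds
2. g = 5, f = 10; 5 ≤ 10  holds
3. max(5, 10, 6) = 10  holds
4. values 5 < 6 < 10  holds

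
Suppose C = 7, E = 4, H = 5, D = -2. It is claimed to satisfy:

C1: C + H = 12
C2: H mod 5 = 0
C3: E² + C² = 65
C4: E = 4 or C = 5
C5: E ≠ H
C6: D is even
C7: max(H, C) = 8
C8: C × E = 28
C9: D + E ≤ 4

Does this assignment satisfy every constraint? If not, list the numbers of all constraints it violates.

Constraint 7 does not hold.

C1: C + H = 7 + 5 = 12 — OK.
C2: 5 mod 5 = 0 — OK.
C3: E² + C² = 4² + 7² = 16 + 49 = 65 — OK.
C4: E = 4 = 4 (first disjunct) — OK.
C5: E = 4, H = 5; distinct — OK.
C6: D = -2 is even — OK.
C7: max(5, 7) = 7, not 8 — violated.
C8: C × E = 7 × 4 = 28 — OK.
C9: D + E = -2 + 4 = 2; 2 ≤ 4 — OK.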